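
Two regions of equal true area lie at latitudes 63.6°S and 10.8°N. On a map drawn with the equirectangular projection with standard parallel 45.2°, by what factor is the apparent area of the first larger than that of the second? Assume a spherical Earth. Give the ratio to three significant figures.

With standard parallel φ₀ = 45.2°, the equirectangular projection gives x = Rλ cos φ₀, y = Rφ, so h = 1 and k = cos 45.2° / cos φ.
Areal scale at 63.6°: h·k = 1.000 × 1.585 = 1.585.
Areal scale at 10.8°: h·k = 1.000 × 0.7173 = 0.7173.
Ratio = 1.585/0.7173 ≈ 2.21.

2.21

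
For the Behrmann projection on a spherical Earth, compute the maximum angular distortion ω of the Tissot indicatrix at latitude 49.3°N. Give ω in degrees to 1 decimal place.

Behrmann is a cylindrical equal-area projection with standard parallels at ±30°. For cylindrical equal-area with standard parallel φ₀, h = cos φ / cos φ₀ and k = cos φ₀ / cos φ, so h·k = 1.
At 49.3°: h = 0.7530, k = 1.328; principal scales a = 1.328, b = 0.7530.
sin(ω/2) = (a − b)/(a + b) = 0.5751/2.081 = 0.2763, so ω = 2 arcsin(0.2763) ≈ 32.1°.

32.1°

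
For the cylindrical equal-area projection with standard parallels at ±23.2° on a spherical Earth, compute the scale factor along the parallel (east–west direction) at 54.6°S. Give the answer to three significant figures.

For cylindrical equal-area with standard parallel φ₀, h = cos φ / cos φ₀ and k = cos φ₀ / cos φ, so h·k = 1.
k = cos 23.2° / cos 54.6° = 0.9191/0.5793 = 1.587.

1.59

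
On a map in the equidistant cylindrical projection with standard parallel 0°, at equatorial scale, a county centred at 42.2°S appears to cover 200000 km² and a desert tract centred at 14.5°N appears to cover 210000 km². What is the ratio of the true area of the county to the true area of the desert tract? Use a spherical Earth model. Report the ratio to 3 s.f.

On the plate carrée, areal scale = h·k = 1 × sec φ, so true area = apparent × cos φ.
True area of county: 200000 × cos(42.2°) = 200000 × 0.7408 = 148200 km².
True area of desert tract: 210000 × cos(14.5°) = 210000 × 0.9681 = 203300 km².
Ratio = 148200 / 203300 ≈ 0.729.

0.729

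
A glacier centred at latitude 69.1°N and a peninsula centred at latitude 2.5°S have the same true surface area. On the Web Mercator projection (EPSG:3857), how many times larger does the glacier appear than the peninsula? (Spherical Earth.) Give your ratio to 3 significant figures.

On Mercator, area is exaggerated by sec²φ = 1/cos²φ.
At 69.1°: sec²(69.1°) = 1/0.3567² = 7.858.
At 2.5°: sec²(2.5°) = 1/0.9990² = 1.002.
Ratio = 7.858/1.002 = cos²(2.5°)/cos²(69.1°) ≈ 7.84.

7.84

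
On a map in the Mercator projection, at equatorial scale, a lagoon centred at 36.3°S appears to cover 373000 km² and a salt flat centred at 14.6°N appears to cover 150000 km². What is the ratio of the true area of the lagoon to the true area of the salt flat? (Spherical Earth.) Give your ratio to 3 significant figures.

Since Mercator area scale is 1/cos²φ, the true area equals the apparent area multiplied by cos²φ.
True area of lagoon: 373000 × cos²(36.3°) = 373000 × 0.6495 = 242300 km².
True area of salt flat: 150000 × cos²(14.6°) = 150000 × 0.9365 = 140500 km².
Ratio = 242300 / 140500 ≈ 1.72.

1.72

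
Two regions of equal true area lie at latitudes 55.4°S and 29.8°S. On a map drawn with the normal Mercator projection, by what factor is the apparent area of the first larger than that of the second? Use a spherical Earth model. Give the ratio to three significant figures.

Mercator areal scale is sec²φ.
At 55.4°: sec²(55.4°) = 1/0.5678² = 3.101.
At 29.8°: sec²(29.8°) = 1/0.8678² = 1.328.
Ratio = 3.101/1.328 = cos²(29.8°)/cos²(55.4°) ≈ 2.34.

2.34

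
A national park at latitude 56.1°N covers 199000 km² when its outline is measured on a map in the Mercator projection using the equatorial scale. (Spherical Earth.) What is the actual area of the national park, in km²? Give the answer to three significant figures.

61900 km²

Mercator is conformal, so the point scale is isotropic: h = k = sec φ = 1/cos φ.
Areal scale = k² = sec²φ = 1/cos²(56.1°) = 1/0.5577² = 3.215.
True area = apparent / (areal scale) = 199000 / 3.215 ≈ 61900 km².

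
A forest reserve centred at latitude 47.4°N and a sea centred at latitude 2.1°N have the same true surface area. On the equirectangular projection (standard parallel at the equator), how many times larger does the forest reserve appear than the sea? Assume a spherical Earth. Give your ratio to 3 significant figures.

For the equirectangular projection with φ₀ = 0 (plate carrée), h = 1 along meridians and k = sec φ along parallels.
Areal scale at 47.4°: h·k = 1.000 × 1.477 = 1.477.
Areal scale at 2.1°: h·k = 1.000 × 1.001 = 1.001.
Ratio = 1.477/1.001 ≈ 1.48.

1.48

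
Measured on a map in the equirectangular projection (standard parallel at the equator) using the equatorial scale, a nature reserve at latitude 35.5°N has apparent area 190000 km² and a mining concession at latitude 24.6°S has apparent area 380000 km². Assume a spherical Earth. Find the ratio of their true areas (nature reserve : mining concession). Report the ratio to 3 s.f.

0.448

Plate carrée has h = 1 and k = sec φ, giving areal scale sec φ; true area = (apparent area) · cos φ.
True area of nature reserve: 190000 × cos(35.5°) = 190000 × 0.8141 = 154700 km².
True area of mining concession: 380000 × cos(24.6°) = 380000 × 0.9092 = 345500 km².
Ratio = 154700 / 345500 ≈ 0.448.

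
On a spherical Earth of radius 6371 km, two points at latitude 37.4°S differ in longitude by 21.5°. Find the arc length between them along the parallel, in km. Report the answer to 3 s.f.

Arc length along a parallel = R cos φ · Δλ (with Δλ in radians).
= 6371 × cos 37.4° × (21.5° × π/180) = 6371 × 0.7944 × 0.3752 ≈ 1900 km.

1900 km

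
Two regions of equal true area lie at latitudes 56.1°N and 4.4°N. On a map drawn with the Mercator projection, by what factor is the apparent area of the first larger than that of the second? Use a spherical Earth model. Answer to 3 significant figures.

On Mercator, area is exaggerated by sec²φ = 1/cos²φ.
At 56.1°: sec²(56.1°) = 1/0.5577² = 3.215.
At 4.4°: sec²(4.4°) = 1/0.9971² = 1.006.
Ratio = 3.215/1.006 = cos²(4.4°)/cos²(56.1°) ≈ 3.20.

3.20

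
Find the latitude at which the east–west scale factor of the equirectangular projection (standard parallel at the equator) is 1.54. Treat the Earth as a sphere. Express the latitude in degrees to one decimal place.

49.5°

Plate carrée: h = 1, k = sec φ along parallels.
sec φ = 1.54  ⇒  cos φ = 0.6494  ⇒  φ ≈ 49.5°.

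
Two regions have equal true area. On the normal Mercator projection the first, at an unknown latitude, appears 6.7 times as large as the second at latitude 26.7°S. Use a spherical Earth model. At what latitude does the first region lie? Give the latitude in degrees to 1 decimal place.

69.8°

Mercator areal scale is sec²φ, so apparent-area ratio = sec²φ₁ / sec²φ₂ = cos²φ₂ / cos²φ₁.
cos²φ₂ / cos²φ₁ = 6.7  ⇒  cos φ₁ = cos 26.7° / √6.7 = 0.8934/2.588 = 0.3451.
φ₁ = arccos(0.3451) ≈ 69.8°.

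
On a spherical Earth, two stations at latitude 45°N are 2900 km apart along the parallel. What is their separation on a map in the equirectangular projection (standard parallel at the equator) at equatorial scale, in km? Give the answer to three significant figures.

4100 km

In the plate carrée (x = Rλ, y = Rφ), meridians are true-scale (h = 1) and parallels are stretched by k = sec φ.
Along the parallel, k = sec 45° = 1/0.7071 = 1.414.
Map distance = 2900 × 1.414 ≈ 4100 km.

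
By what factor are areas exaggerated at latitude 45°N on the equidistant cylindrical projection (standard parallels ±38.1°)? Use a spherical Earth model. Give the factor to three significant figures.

In the equirectangular projection with standard parallel φ₀ = 38.1° (x = Rλ cos φ₀, y = Rφ), meridians are true-scale (h = 1) and the parallel scale is k = cos φ₀ / cos φ.
Areal scale = h·k = 1 × cos φ₀ / cos φ; at 45°, h = 1.000, k = 1.113, so h·k = 1.113.

1.11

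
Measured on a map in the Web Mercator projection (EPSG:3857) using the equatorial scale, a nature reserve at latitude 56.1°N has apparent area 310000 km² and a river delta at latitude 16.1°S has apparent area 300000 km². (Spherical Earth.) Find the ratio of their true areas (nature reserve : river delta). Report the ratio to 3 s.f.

Since Mercator area scale is 1/cos²φ, the true area equals the apparent area multiplied by cos²φ.
True area of nature reserve: 310000 × cos²(56.1°) = 310000 × 0.3111 = 96430 km².
True area of river delta: 300000 × cos²(16.1°) = 300000 × 0.9231 = 276900 km².
Ratio = 96430 / 276900 ≈ 0.348.

0.348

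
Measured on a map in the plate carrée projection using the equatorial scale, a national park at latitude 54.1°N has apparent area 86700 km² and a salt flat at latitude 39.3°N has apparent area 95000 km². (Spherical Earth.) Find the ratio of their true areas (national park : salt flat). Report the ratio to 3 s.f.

0.692

On the plate carrée, areal scale = h·k = 1 × sec φ, so true area = apparent × cos φ.
True area of national park: 86700 × cos(54.1°) = 86700 × 0.5864 = 50840 km².
True area of salt flat: 95000 × cos(39.3°) = 95000 × 0.7738 = 73510 km².
Ratio = 50840 / 73510 ≈ 0.692.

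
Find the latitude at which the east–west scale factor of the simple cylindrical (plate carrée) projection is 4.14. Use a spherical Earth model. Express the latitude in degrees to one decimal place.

Plate carrée: h = 1, k = sec φ along parallels.
sec φ = 4.14  ⇒  cos φ = 0.2415  ⇒  φ ≈ 76.0°.

76.0°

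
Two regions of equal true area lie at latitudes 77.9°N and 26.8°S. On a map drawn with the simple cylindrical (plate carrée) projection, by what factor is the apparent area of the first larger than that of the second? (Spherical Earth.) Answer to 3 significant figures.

4.26

In the plate carrée (x = Rλ, y = Rφ), meridians are true-scale (h = 1) and parallels are stretched by k = sec φ.
Areal scale at 77.9°: h·k = 1.000 × 4.771 = 4.771.
Areal scale at 26.8°: h·k = 1.000 × 1.120 = 1.120.
Ratio = 4.771/1.120 ≈ 4.26.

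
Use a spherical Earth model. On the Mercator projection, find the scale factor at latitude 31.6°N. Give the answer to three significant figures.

The Mercator projection is conformal; its linear scale factor is the same in every direction and equals sec φ = 1/cos φ.
k = 1/cos 31.6° = 1/0.8517 = 1.174.

1.17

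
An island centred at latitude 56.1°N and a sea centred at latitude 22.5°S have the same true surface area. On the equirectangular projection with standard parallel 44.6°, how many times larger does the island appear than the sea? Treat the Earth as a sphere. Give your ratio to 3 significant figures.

1.66

With standard parallel φ₀ = 44.6°, the equirectangular projection gives x = Rλ cos φ₀, y = Rφ, so h = 1 and k = cos 44.6° / cos φ.
Areal scale at 56.1°: h·k = 1.000 × 1.277 = 1.277.
Areal scale at 22.5°: h·k = 1.000 × 0.7707 = 0.7707.
Ratio = 1.277/0.7707 ≈ 1.66.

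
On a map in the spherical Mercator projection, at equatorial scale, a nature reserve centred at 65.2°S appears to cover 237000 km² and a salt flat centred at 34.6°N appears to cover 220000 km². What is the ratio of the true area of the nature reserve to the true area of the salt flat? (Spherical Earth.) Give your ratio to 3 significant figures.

Since Mercator area scale is 1/cos²φ, the true area equals the apparent area multiplied by cos²φ.
True area of nature reserve: 237000 × cos²(65.2°) = 237000 × 0.1759 = 41700 km².
True area of salt flat: 220000 × cos²(34.6°) = 220000 × 0.6776 = 149100 km².
Ratio = 41700 / 149100 ≈ 0.280.

0.280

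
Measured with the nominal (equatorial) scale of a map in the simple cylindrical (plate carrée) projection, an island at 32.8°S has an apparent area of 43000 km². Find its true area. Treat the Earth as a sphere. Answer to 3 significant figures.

For the equirectangular projection with φ₀ = 0 (plate carrée), h = 1 along meridians and k = sec φ along parallels.
Areal scale = h·k = 1 × sec φ; at 32.8°, h = 1.000, k = 1.190, so h·k = 1.190.
True area = apparent / (areal scale) = 43000 / 1.190 ≈ 36100 km².

36100 km²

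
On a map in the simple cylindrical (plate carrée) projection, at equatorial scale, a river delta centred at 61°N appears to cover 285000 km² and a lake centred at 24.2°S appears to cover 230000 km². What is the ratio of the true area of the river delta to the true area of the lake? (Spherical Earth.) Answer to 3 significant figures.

On the plate carrée, areal scale = h·k = 1 × sec φ, so true area = apparent × cos φ.
True area of river delta: 285000 × cos(61°) = 285000 × 0.4848 = 138200 km².
True area of lake: 230000 × cos(24.2°) = 230000 × 0.9121 = 209800 km².
Ratio = 138200 / 209800 ≈ 0.659.

0.659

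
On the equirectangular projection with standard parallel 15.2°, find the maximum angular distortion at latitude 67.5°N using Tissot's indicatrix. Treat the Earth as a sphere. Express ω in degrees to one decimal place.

51.2°

With standard parallel φ₀ = 15.2°, the equirectangular projection gives x = Rλ cos φ₀, y = Rφ, so h = 1 and k = cos 15.2° / cos φ.
At 67.5°: h = 1.000, k = 2.522; principal scales a = 2.522, b = 1.000.
sin(ω/2) = (a − b)/(a + b) = 1.522/3.522 = 0.4321, so ω = 2 arcsin(0.4321) ≈ 51.2°.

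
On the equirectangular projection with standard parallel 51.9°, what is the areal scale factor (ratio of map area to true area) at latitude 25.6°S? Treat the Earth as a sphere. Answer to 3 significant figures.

0.684

With standard parallel φ₀ = 51.9°, the equirectangular projection gives x = Rλ cos φ₀, y = Rφ, so h = 1 and k = cos 51.9° / cos φ.
Areal scale = h·k = 1 × cos φ₀ / cos φ; at 25.6°, h = 1.000, k = 0.6842, so h·k = 0.6842.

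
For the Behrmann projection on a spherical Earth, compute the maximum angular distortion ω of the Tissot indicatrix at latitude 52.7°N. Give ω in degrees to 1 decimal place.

Behrmann is a cylindrical equal-area projection with standard parallels at ±30°. For cylindrical equal-area with standard parallel φ₀, h = cos φ / cos φ₀ and k = cos φ₀ / cos φ, so h·k = 1.
At 52.7°: h = 0.6997, k = 1.429; principal scales a = 1.429, b = 0.6997.
sin(ω/2) = (a − b)/(a + b) = 0.7294/2.129 = 0.3426, so ω = 2 arcsin(0.3426) ≈ 40.1°.

40.1°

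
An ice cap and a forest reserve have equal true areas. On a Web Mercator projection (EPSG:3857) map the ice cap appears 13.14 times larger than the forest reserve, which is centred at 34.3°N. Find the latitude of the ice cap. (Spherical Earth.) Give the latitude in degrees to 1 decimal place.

For equal true areas on Mercator, apparent areas scale as sec²φ, so the ratio is cos²φ₂ / cos²φ₁.
cos²φ₂ / cos²φ₁ = 13.14  ⇒  cos φ₁ = cos 34.3° / √13.14 = 0.8261/3.625 = 0.2279.
φ₁ = arccos(0.2279) ≈ 76.8°.

76.8°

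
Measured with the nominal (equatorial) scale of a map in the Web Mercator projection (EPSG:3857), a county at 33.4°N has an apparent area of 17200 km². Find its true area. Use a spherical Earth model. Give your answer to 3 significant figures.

12000 km²

Mercator is conformal, so the point scale is isotropic: h = k = sec φ = 1/cos φ.
Areal scale = k² = sec²φ = 1/cos²(33.4°) = 1/0.8348² = 1.435.
True area = apparent / (areal scale) = 17200 / 1.435 ≈ 12000 km².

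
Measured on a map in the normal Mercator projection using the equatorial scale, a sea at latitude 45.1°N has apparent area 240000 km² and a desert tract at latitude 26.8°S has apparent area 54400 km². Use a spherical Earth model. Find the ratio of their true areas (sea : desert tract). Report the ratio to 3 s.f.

2.76

On Mercator the areal scale is sec²φ, so true area = apparent × cos²φ.
True area of sea: 240000 × cos²(45.1°) = 240000 × 0.4983 = 119600 km².
True area of desert tract: 54400 × cos²(26.8°) = 54400 × 0.7967 = 43340 km².
Ratio = 119600 / 43340 ≈ 2.76.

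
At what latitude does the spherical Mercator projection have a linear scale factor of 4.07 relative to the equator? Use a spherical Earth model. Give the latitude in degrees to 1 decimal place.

Mercator scale is k = sec φ = 1/cos φ.
1/cos φ = 4.07  ⇒  cos φ = 0.2457  ⇒  φ = arccos(0.2457) ≈ 75.8°.

75.8°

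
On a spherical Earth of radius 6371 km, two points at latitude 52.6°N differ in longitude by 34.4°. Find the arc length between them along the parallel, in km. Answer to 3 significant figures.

Arc length along a parallel = R cos φ · Δλ (with Δλ in radians).
= 6371 × cos 52.6° × (34.4° × π/180) = 6371 × 0.6074 × 0.6004 ≈ 2320 km.

2320 km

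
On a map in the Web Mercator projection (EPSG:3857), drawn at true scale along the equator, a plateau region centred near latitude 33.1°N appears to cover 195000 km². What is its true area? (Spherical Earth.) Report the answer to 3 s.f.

Mercator is conformal, so the point scale is isotropic: h = k = sec φ = 1/cos φ.
Areal scale = k² = sec²φ = 1/cos²(33.1°) = 1/0.8377² = 1.425.
True area = apparent / (areal scale) = 195000 / 1.425 ≈ 137000 km².

137000 km²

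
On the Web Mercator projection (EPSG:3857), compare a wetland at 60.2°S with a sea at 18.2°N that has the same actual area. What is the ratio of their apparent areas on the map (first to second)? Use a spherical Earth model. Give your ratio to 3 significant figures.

On Mercator, area is exaggerated by sec²φ = 1/cos²φ.
At 60.2°: sec²(60.2°) = 1/0.4970² = 4.049.
At 18.2°: sec²(18.2°) = 1/0.9500² = 1.108.
Ratio = 4.049/1.108 = cos²(18.2°)/cos²(60.2°) ≈ 3.65.

3.65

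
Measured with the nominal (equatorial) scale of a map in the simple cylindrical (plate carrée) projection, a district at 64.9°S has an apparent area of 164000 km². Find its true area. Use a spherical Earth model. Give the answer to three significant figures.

Plate carrée maps x = Rλ, y = Rφ. The meridian scale is h = 1 and the parallel scale is k = 1/cos φ = sec φ.
Areal scale = h·k = 1 × sec φ; at 64.9°, h = 1.000, k = 2.357, so h·k = 2.357.
True area = apparent / (areal scale) = 164000 / 2.357 ≈ 69600 km².

69600 km²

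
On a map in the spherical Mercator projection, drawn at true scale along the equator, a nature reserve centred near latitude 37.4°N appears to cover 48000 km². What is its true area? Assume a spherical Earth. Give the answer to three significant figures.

For Mercator, h = k = sec φ (a conformal cylindrical projection has a single point scale, 1/cos φ).
Areal scale = k² = sec²φ = 1/cos²(37.4°) = 1/0.7944² = 1.585.
True area = apparent / (areal scale) = 48000 / 1.585 ≈ 30300 km².

30300 km²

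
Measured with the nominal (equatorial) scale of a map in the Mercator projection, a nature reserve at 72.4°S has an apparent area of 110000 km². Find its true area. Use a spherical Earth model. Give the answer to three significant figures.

10100 km²

The Mercator projection is conformal; its linear scale factor is the same in every direction and equals sec φ = 1/cos φ.
Areal scale = k² = sec²φ = 1/cos²(72.4°) = 1/0.3024² = 10.94.
True area = apparent / (areal scale) = 110000 / 10.94 ≈ 10100 km².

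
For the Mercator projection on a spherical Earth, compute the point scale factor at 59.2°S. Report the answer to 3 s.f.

For Mercator, h = k = sec φ (a conformal cylindrical projection has a single point scale, 1/cos φ).
k = 1/cos 59.2° = 1/0.5120 = 1.953.

1.95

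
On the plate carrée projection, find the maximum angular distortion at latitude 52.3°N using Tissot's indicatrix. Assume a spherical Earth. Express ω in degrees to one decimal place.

27.9°

In the plate carrée (x = Rλ, y = Rφ), meridians are true-scale (h = 1) and parallels are stretched by k = sec φ.
At 52.3°: h = 1.000, k = 1.635; principal scales a = 1.635, b = 1.000.
sin(ω/2) = (a − b)/(a + b) = 0.6353/2.635 = 0.2411, so ω = 2 arcsin(0.2411) ≈ 27.9°.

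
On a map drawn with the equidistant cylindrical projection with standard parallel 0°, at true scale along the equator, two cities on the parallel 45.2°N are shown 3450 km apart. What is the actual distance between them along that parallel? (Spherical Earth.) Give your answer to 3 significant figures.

2430 km

In the plate carrée (x = Rλ, y = Rφ), meridians are true-scale (h = 1) and parallels are stretched by k = sec φ.
Along the parallel at 45.2°, map distances are exaggerated by k = sec 45.2° = 1.419.
True distance = 3450 / 1.419 = 3450 × cos 45.2° ≈ 2430 km.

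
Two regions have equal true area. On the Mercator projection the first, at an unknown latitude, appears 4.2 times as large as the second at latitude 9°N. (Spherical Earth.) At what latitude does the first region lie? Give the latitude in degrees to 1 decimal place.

61.2°

For equal true areas on Mercator, apparent areas scale as sec²φ, so the ratio is cos²φ₂ / cos²φ₁.
cos²φ₂ / cos²φ₁ = 4.2  ⇒  cos φ₁ = cos 9° / √4.2 = 0.9877/2.049 = 0.4819.
φ₁ = arccos(0.4819) ≈ 61.2°.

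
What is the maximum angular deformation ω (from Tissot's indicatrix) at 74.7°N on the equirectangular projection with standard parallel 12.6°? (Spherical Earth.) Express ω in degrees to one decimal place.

The equidistant cylindrical projection with φ₀ = 12.6° has h = 1 (meridians true) and k = cos φ₀ / cos φ along parallels.
At 74.7°: h = 1.000, k = 3.698; principal scales a = 3.698, b = 1.000.
sin(ω/2) = (a − b)/(a + b) = 2.698/4.698 = 0.5743, so ω = 2 arcsin(0.5743) ≈ 70.1°.

70.1°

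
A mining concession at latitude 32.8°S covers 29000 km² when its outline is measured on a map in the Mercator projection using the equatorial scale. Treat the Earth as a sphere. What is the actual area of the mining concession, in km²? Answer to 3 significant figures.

20500 km²

The Mercator projection is conformal; its linear scale factor is the same in every direction and equals sec φ = 1/cos φ.
Areal scale = k² = sec²φ = 1/cos²(32.8°) = 1/0.8406² = 1.415.
True area = apparent / (areal scale) = 29000 / 1.415 ≈ 20500 km².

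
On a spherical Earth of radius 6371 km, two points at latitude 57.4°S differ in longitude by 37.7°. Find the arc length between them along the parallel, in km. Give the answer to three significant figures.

2260 km

Arc length along a parallel = R cos φ · Δλ (with Δλ in radians).
= 6371 × cos 57.4° × (37.7° × π/180) = 6371 × 0.5388 × 0.6580 ≈ 2260 km.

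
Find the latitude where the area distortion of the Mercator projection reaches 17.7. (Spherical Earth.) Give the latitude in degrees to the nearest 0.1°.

76.2°

Mercator areal scale is sec²φ.
sec²φ = 17.7  ⇒  cos²φ = 0.05650  ⇒  cos φ = 0.2377.
φ = arccos(0.2377) ≈ 76.2°.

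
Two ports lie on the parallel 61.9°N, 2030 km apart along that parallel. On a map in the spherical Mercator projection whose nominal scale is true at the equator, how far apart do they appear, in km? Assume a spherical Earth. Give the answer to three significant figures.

Mercator is conformal, so the point scale is isotropic: h = k = sec φ = 1/cos φ.
Along the parallel, k = sec 61.9° = 1/0.4710 = 2.123.
Map distance = 2030 × 2.123 ≈ 4310 km.

4310 km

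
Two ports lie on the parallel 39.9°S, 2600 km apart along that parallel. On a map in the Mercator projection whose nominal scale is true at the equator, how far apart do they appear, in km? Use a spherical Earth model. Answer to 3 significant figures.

Mercator is conformal, so the point scale is isotropic: h = k = sec φ = 1/cos φ.
Along the parallel, k = sec 39.9° = 1/0.7672 = 1.304.
Map distance = 2600 × 1.304 ≈ 3390 km.

3390 km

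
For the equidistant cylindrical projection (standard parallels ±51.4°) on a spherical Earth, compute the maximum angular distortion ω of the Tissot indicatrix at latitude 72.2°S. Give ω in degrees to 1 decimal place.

The equidistant cylindrical projection with φ₀ = 51.4° has h = 1 (meridians true) and k = cos φ₀ / cos φ along parallels.
At 72.2°: h = 1.000, k = 2.041; principal scales a = 2.041, b = 1.000.
sin(ω/2) = (a − b)/(a + b) = 1.041/3.041 = 0.3423, so ω = 2 arcsin(0.3423) ≈ 40.0°.

40.0°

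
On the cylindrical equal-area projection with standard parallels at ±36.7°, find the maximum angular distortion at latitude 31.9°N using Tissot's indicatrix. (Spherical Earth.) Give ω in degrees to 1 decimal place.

For cylindrical equal-area with standard parallel φ₀, h = cos φ / cos φ₀ and k = cos φ₀ / cos φ, so h·k = 1.
At 31.9°: h = 1.059, k = 0.9444; principal scales a = 1.059, b = 0.9444.
sin(ω/2) = (a − b)/(a + b) = 0.1145/2.003 = 0.05713, so ω = 2 arcsin(0.05713) ≈ 6.6°.

6.6°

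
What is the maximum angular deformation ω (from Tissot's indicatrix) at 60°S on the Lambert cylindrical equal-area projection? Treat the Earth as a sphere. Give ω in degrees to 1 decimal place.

73.7°

The Lambert cylindrical equal-area projection is the cylindrical equal-area projection with its standard parallel at the equator (φ₀ = 0). A cylindrical equal-area projection with standard parallel φ₀ has meridian scale h = cos φ / cos φ₀ and parallel scale k = cos φ₀ / cos φ (so areas are preserved, h·k = 1).
At 60°: h = 0.5000, k = 2.000; principal scales a = 2.000, b = 0.5000.
sin(ω/2) = (a − b)/(a + b) = 1.500/2.500 = 0.6000, so ω = 2 arcsin(0.6000) ≈ 73.7°.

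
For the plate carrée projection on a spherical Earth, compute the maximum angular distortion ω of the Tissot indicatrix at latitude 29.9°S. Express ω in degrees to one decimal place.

Plate carrée maps x = Rλ, y = Rφ. The meridian scale is h = 1 and the parallel scale is k = 1/cos φ = sec φ.
At 29.9°: h = 1.000, k = 1.154; principal scales a = 1.154, b = 1.000.
sin(ω/2) = (a − b)/(a + b) = 0.1535/2.154 = 0.07130, so ω = 2 arcsin(0.07130) ≈ 8.2°.

8.2°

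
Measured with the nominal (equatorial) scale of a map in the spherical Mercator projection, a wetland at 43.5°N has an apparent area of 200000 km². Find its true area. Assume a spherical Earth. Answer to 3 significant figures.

For Mercator, h = k = sec φ (a conformal cylindrical projection has a single point scale, 1/cos φ).
Areal scale = k² = sec²φ = 1/cos²(43.5°) = 1/0.7254² = 1.901.
True area = apparent / (areal scale) = 200000 / 1.901 ≈ 105000 km².

105000 km²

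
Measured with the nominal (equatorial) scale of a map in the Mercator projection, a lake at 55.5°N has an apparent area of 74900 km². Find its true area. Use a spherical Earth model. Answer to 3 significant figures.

24000 km²

The Mercator projection is conformal; its linear scale factor is the same in every direction and equals sec φ = 1/cos φ.
Areal scale = k² = sec²φ = 1/cos²(55.5°) = 1/0.5664² = 3.117.
True area = apparent / (areal scale) = 74900 / 3.117 ≈ 24000 km².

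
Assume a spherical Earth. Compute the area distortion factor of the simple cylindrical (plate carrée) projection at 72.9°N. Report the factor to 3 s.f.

In the plate carrée (x = Rλ, y = Rφ), meridians are true-scale (h = 1) and parallels are stretched by k = sec φ.
Areal scale = h·k = 1 × sec φ; at 72.9°, h = 1.000, k = 3.401, so h·k = 3.401.

3.40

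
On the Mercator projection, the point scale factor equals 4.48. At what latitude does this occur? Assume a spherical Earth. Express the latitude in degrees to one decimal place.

77.1°

Mercator scale is k = sec φ = 1/cos φ.
1/cos φ = 4.48  ⇒  cos φ = 0.2232  ⇒  φ = arccos(0.2232) ≈ 77.1°.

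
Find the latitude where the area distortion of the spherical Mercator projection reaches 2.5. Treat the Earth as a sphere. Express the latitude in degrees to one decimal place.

Mercator areal scale is sec²φ.
sec²φ = 2.5  ⇒  cos²φ = 0.4000  ⇒  cos φ = 0.6325.
φ = arccos(0.6325) ≈ 50.8°.

50.8°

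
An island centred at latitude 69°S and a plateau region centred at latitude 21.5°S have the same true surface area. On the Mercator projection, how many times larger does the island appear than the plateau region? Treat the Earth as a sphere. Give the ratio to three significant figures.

Mercator is conformal with k = sec φ, so areal scale = k² = sec²φ.
At 69°: sec²(69°) = 1/0.3584² = 7.786.
At 21.5°: sec²(21.5°) = 1/0.9304² = 1.155.
Ratio = 7.786/1.155 = cos²(21.5°)/cos²(69°) ≈ 6.74.

6.74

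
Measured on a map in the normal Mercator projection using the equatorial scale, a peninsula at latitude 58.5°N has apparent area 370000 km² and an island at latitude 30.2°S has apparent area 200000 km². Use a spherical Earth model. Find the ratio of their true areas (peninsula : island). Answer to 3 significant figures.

0.676

Mercator's areal exaggeration is sec²φ; hence true area = (apparent area) · cos²φ.
True area of peninsula: 370000 × cos²(58.5°) = 370000 × 0.2730 = 101000 km².
True area of island: 200000 × cos²(30.2°) = 200000 × 0.7470 = 149400 km².
Ratio = 101000 / 149400 ≈ 0.676.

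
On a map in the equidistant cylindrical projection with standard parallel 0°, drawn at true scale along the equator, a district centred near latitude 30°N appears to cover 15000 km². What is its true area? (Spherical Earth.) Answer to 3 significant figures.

For the equirectangular projection with φ₀ = 0 (plate carrée), h = 1 along meridians and k = sec φ along parallels.
Areal scale = h·k = 1 × sec φ; at 30°, h = 1.000, k = 1.155, so h·k = 1.155.
True area = apparent / (areal scale) = 15000 / 1.155 ≈ 13000 km².

13000 km²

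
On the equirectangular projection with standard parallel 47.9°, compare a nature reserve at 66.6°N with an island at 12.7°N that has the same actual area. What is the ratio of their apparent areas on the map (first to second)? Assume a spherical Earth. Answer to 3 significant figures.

The equidistant cylindrical projection with φ₀ = 47.9° has h = 1 (meridians true) and k = cos φ₀ / cos φ along parallels.
Areal scale at 66.6°: h·k = 1.000 × 1.688 = 1.688.
Areal scale at 12.7°: h·k = 1.000 × 0.6872 = 0.6872.
Ratio = 1.688/0.6872 ≈ 2.46.

2.46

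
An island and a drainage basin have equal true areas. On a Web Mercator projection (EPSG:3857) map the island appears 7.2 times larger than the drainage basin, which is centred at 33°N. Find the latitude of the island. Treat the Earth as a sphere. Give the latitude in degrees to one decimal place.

71.8°

On Mercator, (apparent₁)/(apparent₂) = sec²φ₁ / sec²φ₂ when true areas are equal.
cos²φ₂ / cos²φ₁ = 7.2  ⇒  cos φ₁ = cos 33° / √7.2 = 0.8387/2.683 = 0.3126.
φ₁ = arccos(0.3126) ≈ 71.8°.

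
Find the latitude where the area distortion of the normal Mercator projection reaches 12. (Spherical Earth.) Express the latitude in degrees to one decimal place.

Mercator areal scale is sec²φ.
sec²φ = 12  ⇒  cos²φ = 0.08333  ⇒  cos φ = 0.2887.
φ = arccos(0.2887) ≈ 73.2°.

73.2°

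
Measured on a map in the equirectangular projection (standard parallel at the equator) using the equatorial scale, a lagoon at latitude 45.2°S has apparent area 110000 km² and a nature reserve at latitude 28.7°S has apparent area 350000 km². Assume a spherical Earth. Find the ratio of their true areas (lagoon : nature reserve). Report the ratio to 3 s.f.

0.252

Plate carrée has h = 1 and k = sec φ, giving areal scale sec φ; true area = (apparent area) · cos φ.
True area of lagoon: 110000 × cos(45.2°) = 110000 × 0.7046 = 77510 km².
True area of nature reserve: 350000 × cos(28.7°) = 350000 × 0.8771 = 307000 km².
Ratio = 77510 / 307000 ≈ 0.252.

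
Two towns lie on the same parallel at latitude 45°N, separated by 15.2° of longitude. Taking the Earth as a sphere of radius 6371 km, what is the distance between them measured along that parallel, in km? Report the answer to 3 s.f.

1200 km

Arc length along a parallel = R cos φ · Δλ (with Δλ in radians).
= 6371 × cos 45° × (15.2° × π/180) = 6371 × 0.7071 × 0.2653 ≈ 1200 km.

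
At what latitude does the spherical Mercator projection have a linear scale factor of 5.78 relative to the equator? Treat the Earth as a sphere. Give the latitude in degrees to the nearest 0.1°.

Mercator scale is k = sec φ = 1/cos φ.
1/cos φ = 5.78  ⇒  cos φ = 0.1730  ⇒  φ = arccos(0.1730) ≈ 80.0°.

80.0°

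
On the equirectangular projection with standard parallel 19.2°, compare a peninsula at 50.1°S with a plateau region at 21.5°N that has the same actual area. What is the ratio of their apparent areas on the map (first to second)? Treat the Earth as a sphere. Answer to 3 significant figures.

1.45

With standard parallel φ₀ = 19.2°, the equirectangular projection gives x = Rλ cos φ₀, y = Rφ, so h = 1 and k = cos 19.2° / cos φ.
Areal scale at 50.1°: h·k = 1.000 × 1.472 = 1.472.
Areal scale at 21.5°: h·k = 1.000 × 1.015 = 1.015.
Ratio = 1.472/1.015 ≈ 1.45.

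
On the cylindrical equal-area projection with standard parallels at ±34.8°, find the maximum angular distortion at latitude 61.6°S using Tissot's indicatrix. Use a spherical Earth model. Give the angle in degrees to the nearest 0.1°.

59.7°

For cylindrical equal-area with standard parallel φ₀, h = cos φ / cos φ₀ and k = cos φ₀ / cos φ, so h·k = 1.
At 61.6°: h = 0.5792, k = 1.726; principal scales a = 1.726, b = 0.5792.
sin(ω/2) = (a − b)/(a + b) = 1.147/2.306 = 0.4976, so ω = 2 arcsin(0.4976) ≈ 59.7°.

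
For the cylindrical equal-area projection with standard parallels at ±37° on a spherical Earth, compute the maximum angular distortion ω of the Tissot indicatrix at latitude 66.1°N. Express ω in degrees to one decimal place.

72.4°

A cylindrical equal-area projection with standard parallel φ₀ has meridian scale h = cos φ / cos φ₀ and parallel scale k = cos φ₀ / cos φ (so areas are preserved, h·k = 1).
At 66.1°: h = 0.5073, k = 1.971; principal scales a = 1.971, b = 0.5073.
sin(ω/2) = (a − b)/(a + b) = 1.464/2.479 = 0.5907, so ω = 2 arcsin(0.5907) ≈ 72.4°.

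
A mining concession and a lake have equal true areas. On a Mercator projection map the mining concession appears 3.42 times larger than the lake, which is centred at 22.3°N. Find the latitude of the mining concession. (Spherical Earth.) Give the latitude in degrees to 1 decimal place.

Mercator areal scale is sec²φ, so apparent-area ratio = sec²φ₁ / sec²φ₂ = cos²φ₂ / cos²φ₁.
cos²φ₂ / cos²φ₁ = 3.42  ⇒  cos φ₁ = cos 22.3° / √3.42 = 0.9252/1.849 = 0.5003.
φ₁ = arccos(0.5003) ≈ 60.0°.

60.0°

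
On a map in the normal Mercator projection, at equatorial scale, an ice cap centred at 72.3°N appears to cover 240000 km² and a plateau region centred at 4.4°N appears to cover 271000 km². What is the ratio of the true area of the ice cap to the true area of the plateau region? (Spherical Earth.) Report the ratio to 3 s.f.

0.0823

Mercator's areal exaggeration is sec²φ; hence true area = (apparent area) · cos²φ.
True area of ice cap: 240000 × cos²(72.3°) = 240000 × 0.09244 = 22180 km².
True area of plateau region: 271000 × cos²(4.4°) = 271000 × 0.9941 = 269400 km².
Ratio = 22180 / 269400 ≈ 0.0823.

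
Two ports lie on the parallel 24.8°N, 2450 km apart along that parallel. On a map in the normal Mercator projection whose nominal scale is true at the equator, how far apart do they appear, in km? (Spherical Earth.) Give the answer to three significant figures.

Mercator is conformal, so the point scale is isotropic: h = k = sec φ = 1/cos φ.
Along the parallel, k = sec 24.8° = 1/0.9078 = 1.102.
Map distance = 2450 × 1.102 ≈ 2700 km.

2700 km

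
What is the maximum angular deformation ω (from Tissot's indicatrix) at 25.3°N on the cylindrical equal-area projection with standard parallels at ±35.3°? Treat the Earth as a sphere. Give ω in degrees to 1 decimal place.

For cylindrical equal-area with standard parallel φ₀, h = cos φ / cos φ₀ and k = cos φ₀ / cos φ, so h·k = 1.
At 25.3°: h = 1.108, k = 0.9027; principal scales a = 1.108, b = 0.9027.
sin(ω/2) = (a − b)/(a + b) = 0.2050/2.010 = 0.1020, so ω = 2 arcsin(0.1020) ≈ 11.7°.

11.7°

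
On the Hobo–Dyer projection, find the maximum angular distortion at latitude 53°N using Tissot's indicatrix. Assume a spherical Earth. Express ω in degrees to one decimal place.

The Hobo–Dyer projection is cylindrical equal-area with φ₀ = 37.5°. A cylindrical equal-area projection with standard parallel φ₀ has meridian scale h = cos φ / cos φ₀ and parallel scale k = cos φ₀ / cos φ (so areas are preserved, h·k = 1).
At 53°: h = 0.7586, k = 1.318; principal scales a = 1.318, b = 0.7586.
sin(ω/2) = (a − b)/(a + b) = 0.5597/2.077 = 0.2695, so ω = 2 arcsin(0.2695) ≈ 31.3°.

31.3°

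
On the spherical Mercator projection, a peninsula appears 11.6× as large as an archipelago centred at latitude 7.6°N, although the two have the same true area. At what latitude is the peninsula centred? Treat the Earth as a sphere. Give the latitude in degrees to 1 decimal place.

73.1°

On Mercator, (apparent₁)/(apparent₂) = sec²φ₁ / sec²φ₂ when true areas are equal.
cos²φ₂ / cos²φ₁ = 11.6  ⇒  cos φ₁ = cos 7.6° / √11.6 = 0.9912/3.406 = 0.2910.
φ₁ = arccos(0.2910) ≈ 73.1°.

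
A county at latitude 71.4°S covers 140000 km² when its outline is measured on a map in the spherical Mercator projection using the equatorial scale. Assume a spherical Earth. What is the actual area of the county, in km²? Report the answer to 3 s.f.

Mercator is conformal, so the point scale is isotropic: h = k = sec φ = 1/cos φ.
Areal scale = k² = sec²φ = 1/cos²(71.4°) = 1/0.3190² = 9.829.
True area = apparent / (areal scale) = 140000 / 9.829 ≈ 14200 km².

14200 km²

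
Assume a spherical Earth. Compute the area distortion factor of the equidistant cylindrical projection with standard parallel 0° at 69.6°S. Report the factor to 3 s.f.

In the plate carrée (x = Rλ, y = Rφ), meridians are true-scale (h = 1) and parallels are stretched by k = sec φ.
Areal scale = h·k = 1 × sec φ; at 69.6°, h = 1.000, k = 2.869, so h·k = 2.869.

2.87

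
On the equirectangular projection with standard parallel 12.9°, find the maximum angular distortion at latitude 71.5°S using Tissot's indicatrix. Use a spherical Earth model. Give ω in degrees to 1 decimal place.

With standard parallel φ₀ = 12.9°, the equirectangular projection gives x = Rλ cos φ₀, y = Rφ, so h = 1 and k = cos 12.9° / cos φ.
At 71.5°: h = 1.000, k = 3.072; principal scales a = 3.072, b = 1.000.
sin(ω/2) = (a − b)/(a + b) = 2.072/4.072 = 0.5088, so ω = 2 arcsin(0.5088) ≈ 61.2°.

61.2°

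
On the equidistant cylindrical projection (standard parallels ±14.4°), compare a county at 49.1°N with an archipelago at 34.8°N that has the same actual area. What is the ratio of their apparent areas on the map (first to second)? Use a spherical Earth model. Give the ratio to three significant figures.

1.25

With standard parallel φ₀ = 14.4°, the equirectangular projection gives x = Rλ cos φ₀, y = Rφ, so h = 1 and k = cos 14.4° / cos φ.
Areal scale at 49.1°: h·k = 1.000 × 1.479 = 1.479.
Areal scale at 34.8°: h·k = 1.000 × 1.180 = 1.180.
Ratio = 1.479/1.180 ≈ 1.25.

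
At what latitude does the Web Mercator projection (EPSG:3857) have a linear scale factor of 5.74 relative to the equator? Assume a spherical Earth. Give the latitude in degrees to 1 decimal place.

80.0°

Mercator scale is k = sec φ = 1/cos φ.
1/cos φ = 5.74  ⇒  cos φ = 0.1742  ⇒  φ = arccos(0.1742) ≈ 80.0°.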